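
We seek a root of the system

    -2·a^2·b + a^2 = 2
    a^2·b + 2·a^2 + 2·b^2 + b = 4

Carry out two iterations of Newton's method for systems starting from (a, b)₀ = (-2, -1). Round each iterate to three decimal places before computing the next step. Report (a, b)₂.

(-1.455, -0.043)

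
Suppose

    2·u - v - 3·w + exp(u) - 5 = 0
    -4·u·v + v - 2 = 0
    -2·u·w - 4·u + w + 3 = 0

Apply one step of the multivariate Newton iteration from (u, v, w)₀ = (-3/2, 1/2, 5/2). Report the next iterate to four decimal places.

At (-3/2, 1/2, 5/2): F = (-15.776870, 1.5000, 19.0000).
Jacobian J = [[exp(u) + 2, -1, -3], [-4·v, -4·u + 1, 0], [-2·w - 4, 0, -2·u + 1]].
At the point, J = [[2.223130, -1.0000, -3.0000], [-2.0000, 7.0000, 0.0000], [-9.0000, 0.0000, 4.0000]] (det J = -134.752356).
Solving J·Δ = −F gives Δ = (-0.2727, -0.2922, -5.3637).
Then the next iterate is (u, v, w)₁ = (-1.7727, 0.2078, -2.8637).

(-1.7727, 0.2078, -2.8637)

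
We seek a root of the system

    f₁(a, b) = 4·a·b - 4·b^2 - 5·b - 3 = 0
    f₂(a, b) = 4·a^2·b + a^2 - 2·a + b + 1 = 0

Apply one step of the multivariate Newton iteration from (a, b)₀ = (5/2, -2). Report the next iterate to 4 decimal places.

At (5/2, -2): F = (-29.0000, -49.7500).
Jacobian J = [[4·b, 4·a - 8·b - 5], [8·a·b + 2·a - 2, 4·a^2 + 1]].
At the point, J = [[-8.0000, 21.0000], [-37.0000, 26.0000]] (det J = 569.0000).
Solving J·Δ = −F gives Δ = (-0.5110, 1.1863).
Then the next iterate is (a, b)₁ = (1.9890, -0.8137).

(1.9890, -0.8137)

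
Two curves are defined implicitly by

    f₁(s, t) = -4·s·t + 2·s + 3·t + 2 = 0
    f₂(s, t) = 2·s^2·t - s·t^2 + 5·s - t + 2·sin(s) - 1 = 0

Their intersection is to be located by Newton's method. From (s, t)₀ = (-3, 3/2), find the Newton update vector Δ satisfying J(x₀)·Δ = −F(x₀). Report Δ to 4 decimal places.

(-1.5635, -1.6503)

At (-3, 3/2): F = (18.5000, 15.967760).
Jacobian J = [[-4·t + 2, -4·s + 3], [4·s·t - t^2 + 2·cos(s) + 5, 2·s^2 - 2·s·t - 1]].
At the point, J = [[-4.0000, 15.0000], [-17.229985, 26.0000]] (det J = 154.449775).
Solving J·Δ = −F gives Δ = (-1.5635, -1.6503).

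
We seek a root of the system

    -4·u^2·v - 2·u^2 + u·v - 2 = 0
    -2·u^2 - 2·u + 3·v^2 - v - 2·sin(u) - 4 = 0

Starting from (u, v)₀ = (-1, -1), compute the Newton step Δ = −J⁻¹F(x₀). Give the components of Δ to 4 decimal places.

(-0.0357, 0.2357)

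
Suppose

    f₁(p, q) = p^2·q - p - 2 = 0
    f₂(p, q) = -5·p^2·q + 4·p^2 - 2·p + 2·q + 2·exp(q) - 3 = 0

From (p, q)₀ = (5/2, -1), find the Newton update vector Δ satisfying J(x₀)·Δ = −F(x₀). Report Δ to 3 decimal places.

At (5/2, -1): F = (-10.750, 46.98576).
Jacobian J = [[2·p·q - 1, p^2], [-10·p·q + 8·p - 2, -5·p^2 + 2·exp(q) + 2]].
At the point, J = [[-6.000, 6.250], [43.000, -28.51424]] (det J = -97.66455).
Solving J·Δ = −F gives Δ = (0.132, 1.846).

(0.132, 1.846)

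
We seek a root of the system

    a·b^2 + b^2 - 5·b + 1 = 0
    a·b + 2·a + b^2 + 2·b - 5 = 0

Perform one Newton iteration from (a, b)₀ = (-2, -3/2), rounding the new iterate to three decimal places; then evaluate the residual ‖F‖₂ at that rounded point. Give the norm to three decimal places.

At (-2, -3/2): F = (6.250, -6.750).
Jacobian J = [[b^2, 2·a·b + 2·b - 5], [b + 2, a + 2·b + 2]].
At the point, J = [[2.250, -2.000], [0.500, -3.000]] (det J = -5.750).
Solving J·Δ = −F gives Δ = (-5.609, -3.185).
Then the next iterate is (a, b)₁ = (-7.609, -4.685).
Re-evaluating at (-7.609, -4.685): F = (-120.63743, 28.00939), so ‖F‖₂ = 123.846.

123.846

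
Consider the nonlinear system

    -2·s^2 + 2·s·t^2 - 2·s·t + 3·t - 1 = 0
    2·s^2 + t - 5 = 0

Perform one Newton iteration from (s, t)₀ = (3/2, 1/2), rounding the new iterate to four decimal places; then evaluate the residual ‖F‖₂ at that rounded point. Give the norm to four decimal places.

3.4609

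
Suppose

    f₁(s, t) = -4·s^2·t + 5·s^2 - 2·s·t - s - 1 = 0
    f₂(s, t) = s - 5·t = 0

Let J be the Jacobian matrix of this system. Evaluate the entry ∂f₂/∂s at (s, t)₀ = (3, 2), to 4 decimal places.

1.0000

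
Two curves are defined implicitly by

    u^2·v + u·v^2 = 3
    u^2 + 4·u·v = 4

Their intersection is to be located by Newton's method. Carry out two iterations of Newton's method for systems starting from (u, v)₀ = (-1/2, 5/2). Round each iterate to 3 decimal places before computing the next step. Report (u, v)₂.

(-0.317, 9.006)

At (-1/2, 5/2): F = (-5.500, -8.750).
Jacobian J = [[2·u·v + v^2, u^2 + 2·u·v], [2·u + 4·v, 4·u]].
At the point, J = [[3.750, -2.250], [9.000, -2.000]] (det J = 12.750).
Solving J·Δ = −F gives Δ = (0.681, -1.309).
Then the next iterate is (u, v)₁ = (0.181, 1.191).
Round to (0.181, 1.191) and repeat: F = (-2.70424, -3.10496), J = [[1.84962, 0.46390], [5.126, 0.724]].
Δ = (-0.498, 7.815), so (u, v)₂ = (-0.317, 9.006).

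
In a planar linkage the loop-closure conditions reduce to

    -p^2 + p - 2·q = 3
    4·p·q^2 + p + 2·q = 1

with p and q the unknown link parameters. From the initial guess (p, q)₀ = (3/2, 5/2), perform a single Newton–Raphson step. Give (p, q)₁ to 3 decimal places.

(-14.667, 14.292)

At (3/2, 5/2): F = (-8.750, 43.000).
Jacobian J = [[-2·p + 1, -2], [4·q^2 + 1, 8·p·q + 2]].
At the point, J = [[-2.000, -2.000], [26.000, 32.000]] (det J = -12.000).
Solving J·Δ = −F gives Δ = (-16.167, 11.792).
Then the next iterate is (p, q)₁ = (-14.667, 14.292).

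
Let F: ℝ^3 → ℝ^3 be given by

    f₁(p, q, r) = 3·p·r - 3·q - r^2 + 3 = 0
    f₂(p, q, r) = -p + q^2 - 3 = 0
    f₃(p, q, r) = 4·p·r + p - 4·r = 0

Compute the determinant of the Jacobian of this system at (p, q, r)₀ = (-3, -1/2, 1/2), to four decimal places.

J = [[3·r, -3, 3·p - 2·r], [-1, 2·q, 0], [4·r + 1, 0, 4·p - 4]].
At the point, J = [[1.5000, -3.0000, -10.0000], [-1.0000, -1.0000, 0.0000], [3.0000, 0.0000, -16.0000]].
det J = 42.0000.

42.0000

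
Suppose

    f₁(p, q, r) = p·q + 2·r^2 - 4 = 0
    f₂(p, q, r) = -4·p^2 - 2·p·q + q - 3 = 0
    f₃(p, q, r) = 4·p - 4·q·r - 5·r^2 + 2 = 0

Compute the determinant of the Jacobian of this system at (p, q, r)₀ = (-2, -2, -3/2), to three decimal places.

J = [[q, p, 4·r], [-8·p - 2·q, -2·p + 1, 0], [4, -4·r, -4·q - 10·r]].
At the point, J = [[-2.000, -2.000, -6.000], [20.000, 5.000, 0.000], [4.000, 6.000, 23.000]].
det J = 90.000.

90.000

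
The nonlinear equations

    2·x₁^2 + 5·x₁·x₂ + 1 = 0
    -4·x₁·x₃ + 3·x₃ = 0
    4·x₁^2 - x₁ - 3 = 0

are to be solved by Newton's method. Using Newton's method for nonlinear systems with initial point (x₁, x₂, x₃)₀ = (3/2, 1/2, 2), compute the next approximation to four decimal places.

(1.0909, -0.2697, 1.0909)

At (3/2, 1/2, 2): F = (9.2500, -6.0000, 4.5000).
Jacobian J = [[4·x₁ + 5·x₂, 5·x₁, 0], [-4·x₃, 0, -4·x₁ + 3], [8·x₁ - 1, 0, 0]].
At the point, J = [[8.5000, 7.5000, 0.0000], [-8.0000, 0.0000, -3.0000], [11.0000, 0.0000, 0.0000]] (det J = -247.5000).
Solving J·Δ = −F gives Δ = (-0.4091, -0.7697, -0.9091).
Then the next iterate is (x₁, x₂, x₃)₁ = (1.0909, -0.2697, 1.0909).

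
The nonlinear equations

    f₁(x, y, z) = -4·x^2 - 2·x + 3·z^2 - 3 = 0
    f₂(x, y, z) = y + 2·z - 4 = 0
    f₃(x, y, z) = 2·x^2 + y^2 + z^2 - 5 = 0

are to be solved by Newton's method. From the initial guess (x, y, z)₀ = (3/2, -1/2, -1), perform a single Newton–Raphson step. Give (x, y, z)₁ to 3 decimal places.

(2.458, 14.472, -5.236)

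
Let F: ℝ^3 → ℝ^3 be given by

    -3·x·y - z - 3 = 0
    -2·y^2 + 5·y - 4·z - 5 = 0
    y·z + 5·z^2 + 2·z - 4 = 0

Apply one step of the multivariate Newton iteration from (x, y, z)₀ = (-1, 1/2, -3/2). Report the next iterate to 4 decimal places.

At (-1, 1/2, -3/2): F = (0.0000, 3.0000, 3.5000).
Jacobian J = [[-3·y, -3·x, -1], [0, -4·y + 5, -4], [0, z, y + 10·z + 2]].
At the point, J = [[-1.5000, 3.0000, -1.0000], [0.0000, 3.0000, -4.0000], [0.0000, -1.5000, -12.5000]] (det J = 65.2500).
Solving J·Δ = −F gives Δ = (-1.3103, -0.5402, 0.3448).
Then the next iterate is (x, y, z)₁ = (-2.3103, -0.0402, -1.1552).

(-2.3103, -0.0402, -1.1552)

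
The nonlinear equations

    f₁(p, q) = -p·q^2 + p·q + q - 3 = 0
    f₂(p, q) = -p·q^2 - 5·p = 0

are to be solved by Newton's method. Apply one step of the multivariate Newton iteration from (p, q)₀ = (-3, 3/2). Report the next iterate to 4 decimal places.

(0.3068, 1.7472)

At (-3, 3/2): F = (0.7500, 21.7500).
Jacobian J = [[-q^2 + q, -2·p·q + p + 1], [-q^2 - 5, -2·p·q]].
At the point, J = [[-0.7500, 7.0000], [-7.2500, 9.0000]] (det J = 44.0000).
Solving J·Δ = −F gives Δ = (3.3068, 0.2472).
Then the next iterate is (p, q)₁ = (0.3068, 1.7472).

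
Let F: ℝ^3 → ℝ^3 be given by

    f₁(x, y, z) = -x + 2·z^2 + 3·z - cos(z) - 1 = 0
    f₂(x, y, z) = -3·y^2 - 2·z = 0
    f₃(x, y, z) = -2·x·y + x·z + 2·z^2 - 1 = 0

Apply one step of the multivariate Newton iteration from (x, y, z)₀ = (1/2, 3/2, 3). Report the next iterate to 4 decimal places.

(5.0717, 0.4050, 1.5524)

At (1/2, 3/2, 3): F = (26.489992, -12.7500, 17.0000).
Jacobian J = [[-1, 0, 4·z + sin(z) + 3], [0, -6·y, -2], [-2·y + z, -2·x, x + 4·z]].
At the point, J = [[-1.0000, 0.0000, 15.141120], [0.0000, -9.0000, -2.0000], [0.0000, -1.0000, 12.5000]] (det J = 114.5000).
Solving J·Δ = −F gives Δ = (4.5717, -1.0950, -1.4476).
Then the next iterate is (x, y, z)₁ = (5.0717, 0.4050, 1.5524).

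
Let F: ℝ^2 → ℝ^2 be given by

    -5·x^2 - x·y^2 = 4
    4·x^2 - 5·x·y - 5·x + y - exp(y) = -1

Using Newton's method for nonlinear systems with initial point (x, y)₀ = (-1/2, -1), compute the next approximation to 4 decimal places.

(1.1703, 0.9314)

At (-1/2, -1): F = (-4.7500, 0.632121).
Jacobian J = [[-10·x - y^2, -2·x·y], [8·x - 5·y - 5, -5·x - exp(y) + 1]].
At the point, J = [[4.0000, -1.0000], [-4.0000, 3.132121]] (det J = 8.528482).
Solving J·Δ = −F gives Δ = (1.6703, 1.9314).
Then the next iterate is (x, y)₁ = (1.1703, 0.9314).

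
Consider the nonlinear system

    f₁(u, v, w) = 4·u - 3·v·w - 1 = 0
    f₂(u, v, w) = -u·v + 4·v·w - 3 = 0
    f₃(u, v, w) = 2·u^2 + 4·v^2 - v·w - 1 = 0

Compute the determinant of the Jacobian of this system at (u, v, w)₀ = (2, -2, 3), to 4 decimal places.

J = [[4, -3·w, -3·v], [-v, -u + 4·w, 4·v], [4·u, 8·v - w, -v]].
At the point, J = [[4.0000, -9.0000, 6.0000], [2.0000, 10.0000, -8.0000], [8.0000, -19.0000, 2.0000]].
det J = -624.0000.

-624.0000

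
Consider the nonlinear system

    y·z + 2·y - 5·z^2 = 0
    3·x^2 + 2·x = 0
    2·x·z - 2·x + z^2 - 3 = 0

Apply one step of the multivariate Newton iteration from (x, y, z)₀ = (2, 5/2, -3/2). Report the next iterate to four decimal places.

(0.8571, -153.7500, 3.5357)

At (2, 5/2, -3/2): F = (-10.0000, 16.0000, -10.7500).
Jacobian J = [[0, z + 2, y - 10·z], [6·x + 2, 0, 0], [2·z - 2, 0, 2·x + 2·z]].
At the point, J = [[0.0000, 0.5000, 17.5000], [14.0000, 0.0000, 0.0000], [-5.0000, 0.0000, 1.0000]] (det J = -7.0000).
Solving J·Δ = −F gives Δ = (-1.1429, -156.2500, 5.0357).
Then the next iterate is (x, y, z)₁ = (0.8571, -153.7500, 3.5357).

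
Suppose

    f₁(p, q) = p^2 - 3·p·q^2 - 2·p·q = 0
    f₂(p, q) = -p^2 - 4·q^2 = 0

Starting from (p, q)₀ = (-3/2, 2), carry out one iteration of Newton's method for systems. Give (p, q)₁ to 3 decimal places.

At (-3/2, 2): F = (26.250, -18.250).
Jacobian J = [[2·p - 3·q^2 - 2·q, -6·p·q - 2·p], [-2·p, -8·q]].
At the point, J = [[-19.000, 21.000], [3.000, -16.000]] (det J = 241.000).
Solving J·Δ = −F gives Δ = (0.152, -1.112).
Then the next iterate is (p, q)₁ = (-1.348, 0.888).

(-1.348, 0.888)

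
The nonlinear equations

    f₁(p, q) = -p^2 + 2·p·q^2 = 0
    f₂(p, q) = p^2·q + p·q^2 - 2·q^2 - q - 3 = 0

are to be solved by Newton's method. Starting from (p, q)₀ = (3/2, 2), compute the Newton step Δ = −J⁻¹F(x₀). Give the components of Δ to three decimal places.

(0.183, -0.889)

At (3/2, 2): F = (9.750, -2.500).
Jacobian J = [[-2·p + 2·q^2, 4·p·q], [2·p·q + q^2, p^2 + 2·p·q - 4·q - 1]].
At the point, J = [[5.000, 12.000], [10.000, -0.750]] (det J = -123.750).
Solving J·Δ = −F gives Δ = (0.183, -0.889).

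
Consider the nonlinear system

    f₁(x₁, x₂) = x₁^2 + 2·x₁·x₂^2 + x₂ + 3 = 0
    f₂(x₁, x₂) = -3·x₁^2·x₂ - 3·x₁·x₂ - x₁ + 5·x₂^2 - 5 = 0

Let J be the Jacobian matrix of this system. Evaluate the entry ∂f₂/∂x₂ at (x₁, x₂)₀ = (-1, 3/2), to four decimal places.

∂f₂/∂x₂ = -3·x₁^2 - 3·x₁ + 10·x₂.
At (-1, 3/2) this is 15.0000.

15.0000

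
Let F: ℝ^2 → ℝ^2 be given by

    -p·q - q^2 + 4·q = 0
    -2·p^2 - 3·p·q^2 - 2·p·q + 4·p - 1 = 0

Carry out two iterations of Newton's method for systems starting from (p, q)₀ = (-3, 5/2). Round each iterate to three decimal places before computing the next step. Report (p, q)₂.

(21.353, -19.323)

At (-3, 5/2): F = (11.250, 40.250).
Jacobian J = [[-q, -p - 2·q + 4], [-4·p - 3·q^2 - 2·q + 4, -6·p·q - 2·p]].
At the point, J = [[-2.500, 2.000], [-7.750, 51.000]] (det J = -112.000).
Solving J·Δ = −F gives Δ = (4.404, -0.120).
Then the next iterate is (p, q)₁ = (1.404, 2.380).
Round to (1.404, 2.380) and repeat: F = (0.51408, -29.86792), J = [[-2.380, -2.164], [-23.36920, -22.85712]].
Δ = (19.949, -21.703), so (p, q)₂ = (21.353, -19.323).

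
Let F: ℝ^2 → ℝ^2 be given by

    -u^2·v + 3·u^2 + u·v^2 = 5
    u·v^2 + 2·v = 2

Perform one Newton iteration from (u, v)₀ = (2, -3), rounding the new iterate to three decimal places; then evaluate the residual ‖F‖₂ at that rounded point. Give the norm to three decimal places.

7.488

At (2, -3): F = (37.000, 10.000).
Jacobian J = [[-2·u·v + 6·u + v^2, -u^2 + 2·u·v], [v^2, 2·u·v + 2]].
At the point, J = [[33.000, -16.000], [9.000, -10.000]] (det J = -186.000).
Solving J·Δ = −F gives Δ = (-1.129, -0.016).
Then the next iterate is (u, v)₁ = (0.871, -3.016).
Re-evaluating at (0.871, -3.016): F = (7.48682, -0.10916), so ‖F‖₂ = 7.488.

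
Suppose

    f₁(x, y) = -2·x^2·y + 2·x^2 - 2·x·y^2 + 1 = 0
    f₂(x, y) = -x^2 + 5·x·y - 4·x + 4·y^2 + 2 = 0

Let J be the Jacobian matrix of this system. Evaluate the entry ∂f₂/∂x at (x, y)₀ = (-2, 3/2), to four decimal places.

7.5000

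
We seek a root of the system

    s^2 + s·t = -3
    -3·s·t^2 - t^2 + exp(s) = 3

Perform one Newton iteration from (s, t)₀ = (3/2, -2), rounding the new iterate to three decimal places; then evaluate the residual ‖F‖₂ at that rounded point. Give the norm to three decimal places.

6.630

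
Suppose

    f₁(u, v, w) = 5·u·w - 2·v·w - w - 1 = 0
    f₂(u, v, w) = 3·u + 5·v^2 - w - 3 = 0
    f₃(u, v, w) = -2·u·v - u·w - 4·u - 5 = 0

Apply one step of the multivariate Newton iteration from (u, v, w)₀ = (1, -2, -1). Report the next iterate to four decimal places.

At (1, -2, -1): F = (-9.0000, 21.0000, -4.0000).
Jacobian J = [[5·w, -2·w, 5·u - 2·v - 1], [3, 10·v, -1], [-2·v - w - 4, -2·u, -u]].
At the point, J = [[-5.0000, 2.0000, 8.0000], [3.0000, -20.0000, -1.0000], [1.0000, -2.0000, -1.0000]] (det J = 26.0000).
Solving J·Δ = −F gives Δ = (41.8462, 6.0385, 25.7692).
Then the next iterate is (u, v, w)₁ = (42.8462, 4.0385, 24.7692).

(42.8462, 4.0385, 24.7692)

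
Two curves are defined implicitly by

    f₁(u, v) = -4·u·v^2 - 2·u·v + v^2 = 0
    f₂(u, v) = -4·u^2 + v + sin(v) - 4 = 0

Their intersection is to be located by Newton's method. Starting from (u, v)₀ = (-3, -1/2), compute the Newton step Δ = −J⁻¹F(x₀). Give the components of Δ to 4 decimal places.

At (-3, -1/2): F = (0.2500, -40.979426).
Jacobian J = [[-4·v^2 - 2·v, -8·u·v - 2·u + 2·v], [-8·u, cos(v) + 1]].
At the point, J = [[0.0000, -7.0000], [24.0000, 1.877583]] (det J = 168.0000).
Solving J·Δ = −F gives Δ = (1.7047, 0.0357).

(1.7047, 0.0357)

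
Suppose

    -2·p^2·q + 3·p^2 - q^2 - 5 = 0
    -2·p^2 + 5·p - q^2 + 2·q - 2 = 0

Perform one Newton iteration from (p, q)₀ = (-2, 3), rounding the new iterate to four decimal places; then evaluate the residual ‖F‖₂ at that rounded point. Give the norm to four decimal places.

At (-2, 3): F = (-26.0000, -23.0000).
Jacobian J = [[-4·p·q + 6·p, -2·p^2 - 2·q], [-4·p + 5, -2·q + 2]].
At the point, J = [[12.0000, -14.0000], [13.0000, -4.0000]] (det J = 134.0000).
Solving J·Δ = −F gives Δ = (1.6269, -0.4627).
Then the next iterate is (p, q)₁ = (-0.3731, 2.5373).
Re-evaluating at (-0.3731, 2.5373): F = (-11.726683, -5.507199), so ‖F‖₂ = 12.9555.

12.9555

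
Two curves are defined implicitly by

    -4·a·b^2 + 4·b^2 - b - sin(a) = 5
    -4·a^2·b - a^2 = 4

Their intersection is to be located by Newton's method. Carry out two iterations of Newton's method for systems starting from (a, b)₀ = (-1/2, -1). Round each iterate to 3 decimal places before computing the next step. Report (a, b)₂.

(-0.330, -0.665)

At (-1/2, -1): F = (2.47943, -3.250).
Jacobian J = [[-4·b^2 - cos(a), -8·a·b + 8·b - 1], [-8·a·b - 2·a, -4·a^2]].
At the point, J = [[-4.87758, -13.000], [-3.000, -1.000]] (det J = -34.12242).
Solving J·Δ = −F gives Δ = (-1.311, 0.683).
Then the next iterate is (a, b)₁ = (-1.811, -0.317).
Round to (-1.811, -0.317) and repeat: F = (-2.58181, -3.12103), J = [[-0.16406, -8.12870], [-0.97070, -13.11888]].
Δ = (1.481, -0.348), so (a, b)₂ = (-0.330, -0.665).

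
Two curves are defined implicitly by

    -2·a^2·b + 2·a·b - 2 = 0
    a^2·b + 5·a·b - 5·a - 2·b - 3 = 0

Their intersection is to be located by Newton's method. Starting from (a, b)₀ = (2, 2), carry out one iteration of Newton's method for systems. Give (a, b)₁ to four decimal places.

(1.1739, 1.9783)

At (2, 2): F = (-10.0000, 11.0000).
Jacobian J = [[-4·a·b + 2·b, -2·a^2 + 2·a], [2·a·b + 5·b - 5, a^2 + 5·a - 2]].
At the point, J = [[-12.0000, -4.0000], [13.0000, 12.0000]] (det J = -92.0000).
Solving J·Δ = −F gives Δ = (-0.8261, -0.0217).
Then the next iterate is (a, b)₁ = (1.1739, 1.9783).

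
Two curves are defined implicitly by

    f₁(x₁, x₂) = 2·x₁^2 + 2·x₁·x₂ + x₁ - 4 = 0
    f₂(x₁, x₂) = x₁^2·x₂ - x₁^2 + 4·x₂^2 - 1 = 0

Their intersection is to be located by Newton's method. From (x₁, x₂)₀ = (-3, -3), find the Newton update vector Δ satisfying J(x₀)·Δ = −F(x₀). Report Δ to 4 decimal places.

At (-3, -3): F = (29.0000, -1.0000).
Jacobian J = [[4·x₁ + 2·x₂ + 1, 2·x₁], [2·x₁·x₂ - 2·x₁, x₁^2 + 8·x₂]].
At the point, J = [[-17.0000, -6.0000], [24.0000, -15.0000]] (det J = 399.0000).
Solving J·Δ = −F gives Δ = (1.1053, 1.7018).

(1.1053, 1.7018)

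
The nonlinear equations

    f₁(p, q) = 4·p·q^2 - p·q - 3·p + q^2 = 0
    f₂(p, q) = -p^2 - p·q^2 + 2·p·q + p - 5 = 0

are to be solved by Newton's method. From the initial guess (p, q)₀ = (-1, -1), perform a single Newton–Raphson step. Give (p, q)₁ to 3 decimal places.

(3.000, -2.000)

At (-1, -1): F = (-1.000, -4.000).
Jacobian J = [[4·q^2 - q - 3, 8·p·q - p + 2·q], [-2·p - q^2 + 2·q + 1, -2·p·q + 2·p]].
At the point, J = [[2.000, 7.000], [0.000, -4.000]] (det J = -8.000).
Solving J·Δ = −F gives Δ = (4.000, -1.000).
Then the next iterate is (p, q)₁ = (3.000, -2.000).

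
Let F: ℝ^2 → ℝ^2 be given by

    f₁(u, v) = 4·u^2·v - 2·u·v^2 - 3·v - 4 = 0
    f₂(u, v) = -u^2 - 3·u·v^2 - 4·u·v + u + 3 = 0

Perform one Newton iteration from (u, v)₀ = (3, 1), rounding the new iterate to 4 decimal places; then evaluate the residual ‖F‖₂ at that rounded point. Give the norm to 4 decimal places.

7.1629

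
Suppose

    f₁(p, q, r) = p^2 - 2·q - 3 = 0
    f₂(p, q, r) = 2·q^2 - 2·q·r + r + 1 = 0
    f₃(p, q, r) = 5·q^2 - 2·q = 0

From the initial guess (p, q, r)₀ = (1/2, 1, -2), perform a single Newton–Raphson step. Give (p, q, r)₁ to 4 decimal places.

(4.5000, 0.6250, 0.0000)

At (1/2, 1, -2): F = (-4.7500, 5.0000, 3.0000).
Jacobian J = [[2·p, -2, 0], [0, 4·q - 2·r, -2·q + 1], [0, 10·q - 2, 0]].
At the point, J = [[1.0000, -2.0000, 0.0000], [0.0000, 8.0000, -1.0000], [0.0000, 8.0000, 0.0000]] (det J = 8.0000).
Solving J·Δ = −F gives Δ = (4.0000, -0.3750, 2.0000).
Then the next iterate is (p, q, r)₁ = (4.5000, 0.6250, 0.0000).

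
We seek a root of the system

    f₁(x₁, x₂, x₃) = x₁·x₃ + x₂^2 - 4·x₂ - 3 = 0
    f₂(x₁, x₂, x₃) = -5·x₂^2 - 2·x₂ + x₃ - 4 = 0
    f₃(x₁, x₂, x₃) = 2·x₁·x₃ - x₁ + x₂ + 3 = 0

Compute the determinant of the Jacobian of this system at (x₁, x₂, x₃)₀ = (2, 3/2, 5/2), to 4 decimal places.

-40.5000

J = [[x₃, 2·x₂ - 4, x₁], [0, -10·x₂ - 2, 1], [2·x₃ - 1, 1, 2·x₁]].
At the point, J = [[2.5000, -1.0000, 2.0000], [0.0000, -17.0000, 1.0000], [4.0000, 1.0000, 4.0000]].
det J = -40.5000.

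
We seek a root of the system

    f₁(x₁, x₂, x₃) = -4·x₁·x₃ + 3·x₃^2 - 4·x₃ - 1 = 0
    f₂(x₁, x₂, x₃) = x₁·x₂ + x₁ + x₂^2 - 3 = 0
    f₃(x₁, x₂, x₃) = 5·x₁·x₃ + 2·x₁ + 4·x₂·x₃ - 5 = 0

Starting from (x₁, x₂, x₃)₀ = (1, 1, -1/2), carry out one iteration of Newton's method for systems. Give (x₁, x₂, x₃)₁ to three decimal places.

At (1, 1, -1/2): F = (3.750, 0.000, -7.500).
Jacobian J = [[-4·x₃, 0, -4·x₁ + 6·x₃ - 4], [x₂ + 1, x₁ + 2·x₂, 0], [5·x₃ + 2, 4·x₃, 5·x₁ + 4·x₂]].
At the point, J = [[2.000, 0.000, -11.000], [2.000, 3.000, 0.000], [-0.500, -2.000, 9.000]] (det J = 81.500).
Solving J·Δ = −F gives Δ = (1.794, -1.196, 0.667).
Then the next iterate is (x₁, x₂, x₃)₁ = (2.794, -0.196, 0.167).

(2.794, -0.196, 0.167)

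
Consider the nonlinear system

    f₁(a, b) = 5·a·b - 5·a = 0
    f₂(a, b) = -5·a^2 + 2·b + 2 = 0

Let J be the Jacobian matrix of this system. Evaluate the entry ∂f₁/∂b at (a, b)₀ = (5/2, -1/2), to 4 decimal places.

∂f₁/∂b = 5·a.
At (5/2, -1/2) this is 12.5000.

12.5000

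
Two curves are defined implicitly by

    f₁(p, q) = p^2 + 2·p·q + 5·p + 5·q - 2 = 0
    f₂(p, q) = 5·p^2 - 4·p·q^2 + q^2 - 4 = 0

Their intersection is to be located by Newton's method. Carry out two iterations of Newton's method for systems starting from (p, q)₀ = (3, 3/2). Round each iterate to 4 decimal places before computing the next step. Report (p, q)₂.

At (3, 3/2): F = (38.5000, 16.2500).
Jacobian J = [[2·p + 2·q + 5, 2·p + 5], [10·p - 4·q^2, -8·p·q + 2·q]].
At the point, J = [[14.0000, 11.0000], [21.0000, -33.0000]] (det J = -693.0000).
Solving J·Δ = −F gives Δ = (-2.0913, -0.8384).
Then the next iterate is (p, q)₁ = (0.9087, 0.6616).
Round to (0.9087, 0.6616) and repeat: F = (7.879628, -1.024612), J = [[8.1406, 6.8174], [7.336142, -3.486367]].
Δ = (-0.2613, -0.8438), so (p, q)₂ = (0.6474, -0.1822).

(0.6474, -0.1822)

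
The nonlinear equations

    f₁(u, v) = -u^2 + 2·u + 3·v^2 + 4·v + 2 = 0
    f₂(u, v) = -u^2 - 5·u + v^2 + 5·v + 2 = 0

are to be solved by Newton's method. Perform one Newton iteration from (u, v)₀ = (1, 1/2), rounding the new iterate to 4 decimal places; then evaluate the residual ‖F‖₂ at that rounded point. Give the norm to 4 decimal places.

1.2495

At (1, 1/2): F = (5.7500, -1.2500).
Jacobian J = [[-2·u + 2, 6·v + 4], [-2·u - 5, 2·v + 5]].
At the point, J = [[0.0000, 7.0000], [-7.0000, 6.0000]] (det J = 49.0000).
Solving J·Δ = −F gives Δ = (-0.8827, -0.8214).
Then the next iterate is (u, v)₁ = (0.1173, -0.3214).
Re-evaluating at (0.1173, -0.3214): F = (1.245135, -0.103961), so ‖F‖₂ = 1.2495.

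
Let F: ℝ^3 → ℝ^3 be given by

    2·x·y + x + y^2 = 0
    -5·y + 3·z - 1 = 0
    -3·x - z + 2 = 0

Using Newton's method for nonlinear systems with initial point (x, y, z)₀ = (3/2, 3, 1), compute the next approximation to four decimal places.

(-0.9783, 2.7609, 4.9348)

At (3/2, 3, 1): F = (19.5000, -13.0000, -3.5000).
Jacobian J = [[2·y + 1, 2·x + 2·y, 0], [0, -5, 3], [-3, 0, -1]].
At the point, J = [[7.0000, 9.0000, 0.0000], [0.0000, -5.0000, 3.0000], [-3.0000, 0.0000, -1.0000]] (det J = -46.0000).
Solving J·Δ = −F gives Δ = (-2.4783, -0.2391, 3.9348).
Then the next iterate is (x, y, z)₁ = (-0.9783, 2.7609, 4.9348).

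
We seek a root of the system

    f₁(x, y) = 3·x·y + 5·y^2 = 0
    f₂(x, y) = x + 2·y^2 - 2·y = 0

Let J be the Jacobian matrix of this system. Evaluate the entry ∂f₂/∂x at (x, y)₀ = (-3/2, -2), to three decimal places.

1.000

∂f₂/∂x = 1.
At (-3/2, -2) this is 1.000.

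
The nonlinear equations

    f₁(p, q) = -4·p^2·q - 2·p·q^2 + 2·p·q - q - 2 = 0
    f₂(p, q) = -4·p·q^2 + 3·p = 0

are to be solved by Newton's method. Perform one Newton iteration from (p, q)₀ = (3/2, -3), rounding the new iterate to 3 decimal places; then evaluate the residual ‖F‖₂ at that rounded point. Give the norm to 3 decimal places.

At (3/2, -3): F = (-8.000, -49.500).
Jacobian J = [[-8·p·q - 2·q^2 + 2·q, -4·p^2 - 4·p·q + 2·p - 1], [-4·q^2 + 3, -8·p·q]].
At the point, J = [[12.000, 11.000], [-33.000, 36.000]] (det J = 795.000).
Solving J·Δ = −F gives Δ = (-0.323, 1.079).
Then the next iterate is (p, q)₁ = (1.177, -1.921).
Re-evaluating at (1.177, -1.921): F = (-2.64299, -13.84265), so ‖F‖₂ = 14.093.

14.093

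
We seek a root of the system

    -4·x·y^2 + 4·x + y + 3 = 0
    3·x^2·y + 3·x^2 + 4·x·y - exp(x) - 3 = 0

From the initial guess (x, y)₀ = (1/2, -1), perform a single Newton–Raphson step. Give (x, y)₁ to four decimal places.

At (1/2, -1): F = (2.0000, -6.648721).
Jacobian J = [[-4·y^2 + 4, -8·x·y + 1], [6·x·y + 6·x + 4·y - exp(x), 3·x^2 + 4·x]].
At the point, J = [[0.0000, 5.0000], [-5.648721, 2.7500]] (det J = 28.243606).
Solving J·Δ = −F gives Δ = (-1.3718, -0.4000).
Then the next iterate is (x, y)₁ = (-0.8718, -1.4000).

(-0.8718, -1.4000)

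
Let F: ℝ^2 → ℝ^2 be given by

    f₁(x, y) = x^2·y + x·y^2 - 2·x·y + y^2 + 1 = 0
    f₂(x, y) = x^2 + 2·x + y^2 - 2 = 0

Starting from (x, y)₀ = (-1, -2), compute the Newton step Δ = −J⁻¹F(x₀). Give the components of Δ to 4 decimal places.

(0.3542, 0.2500)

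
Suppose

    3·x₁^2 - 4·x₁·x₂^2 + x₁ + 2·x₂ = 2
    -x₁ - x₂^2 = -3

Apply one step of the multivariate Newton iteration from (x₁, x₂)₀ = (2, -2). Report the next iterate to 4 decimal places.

(1.7273, -1.3182)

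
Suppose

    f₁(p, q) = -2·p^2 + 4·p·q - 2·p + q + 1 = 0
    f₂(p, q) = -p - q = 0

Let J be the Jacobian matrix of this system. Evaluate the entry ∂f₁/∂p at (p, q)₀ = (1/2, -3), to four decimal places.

∂f₁/∂p = -4·p + 4·q - 2.
At (1/2, -3) this is -16.0000.

-16.0000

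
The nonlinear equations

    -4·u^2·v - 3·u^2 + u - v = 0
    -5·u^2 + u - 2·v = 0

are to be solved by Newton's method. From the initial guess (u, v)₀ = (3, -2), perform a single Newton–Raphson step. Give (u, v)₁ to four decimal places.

At (3, -2): F = (50.0000, -38.0000).
Jacobian J = [[-8·u·v - 6·u + 1, -4·u^2 - 1], [-10·u + 1, -2]].
At the point, J = [[31.0000, -37.0000], [-29.0000, -2.0000]] (det J = -1135.0000).
Solving J·Δ = −F gives Δ = (-1.3269, 0.2396).
Then the next iterate is (u, v)₁ = (1.6731, -1.7604).

(1.6731, -1.7604)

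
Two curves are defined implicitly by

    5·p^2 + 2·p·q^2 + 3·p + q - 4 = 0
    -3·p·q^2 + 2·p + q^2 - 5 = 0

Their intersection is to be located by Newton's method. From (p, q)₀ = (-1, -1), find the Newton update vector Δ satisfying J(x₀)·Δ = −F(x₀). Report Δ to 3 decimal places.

(-1.222, -0.222)

At (-1, -1): F = (-5.000, -3.000).
Jacobian J = [[10·p + 2·q^2 + 3, 4·p·q + 1], [-3·q^2 + 2, -6·p·q + 2·q]].
At the point, J = [[-5.000, 5.000], [-1.000, -8.000]] (det J = 45.000).
Solving J·Δ = −F gives Δ = (-1.222, -0.222).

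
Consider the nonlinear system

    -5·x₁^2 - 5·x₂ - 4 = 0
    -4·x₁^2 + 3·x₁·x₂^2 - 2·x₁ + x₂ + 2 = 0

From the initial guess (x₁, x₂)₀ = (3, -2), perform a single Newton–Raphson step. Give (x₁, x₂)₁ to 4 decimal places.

(1.6378, -1.6265)

At (3, -2): F = (-39.0000, -6.0000).
Jacobian J = [[-10·x₁, -5], [-8·x₁ + 3·x₂^2 - 2, 6·x₁·x₂ + 1]].
At the point, J = [[-30.0000, -5.0000], [-14.0000, -35.0000]] (det J = 980.0000).
Solving J·Δ = −F gives Δ = (-1.3622, 0.3735).
Then the next iterate is (x₁, x₂)₁ = (1.6378, -1.6265).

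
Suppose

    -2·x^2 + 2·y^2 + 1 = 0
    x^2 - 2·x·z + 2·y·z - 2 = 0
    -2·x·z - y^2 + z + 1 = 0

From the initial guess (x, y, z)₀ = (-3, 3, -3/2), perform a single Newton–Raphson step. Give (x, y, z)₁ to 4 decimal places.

(-1.6968, 1.6134, -0.6042)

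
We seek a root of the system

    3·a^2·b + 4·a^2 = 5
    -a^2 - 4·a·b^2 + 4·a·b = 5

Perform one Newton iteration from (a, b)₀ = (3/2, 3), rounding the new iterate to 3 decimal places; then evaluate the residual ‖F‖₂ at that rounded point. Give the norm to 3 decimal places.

15.284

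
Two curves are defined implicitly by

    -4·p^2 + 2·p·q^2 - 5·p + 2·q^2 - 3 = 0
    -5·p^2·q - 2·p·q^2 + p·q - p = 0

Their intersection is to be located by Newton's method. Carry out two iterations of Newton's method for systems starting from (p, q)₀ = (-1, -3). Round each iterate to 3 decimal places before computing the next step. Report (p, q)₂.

(-0.582, -0.748)

At (-1, -3): F = (-2.000, 37.000).
Jacobian J = [[-8·p + 2·q^2 - 5, 4·p·q + 4·q], [-10·p·q - 2·q^2 + q - 1, -5·p^2 - 4·p·q + p]].
At the point, J = [[21.000, 0.000], [-52.000, -18.000]] (det J = -378.000).
Solving J·Δ = −F gives Δ = (0.095, 1.780).
Then the next iterate is (p, q)₁ = (-0.905, -1.220).
Round to (-0.905, -1.220) and repeat: F = (-1.46830, 9.69916), J = [[5.21680, -0.46360], [-16.23780, -9.41653]].
Δ = (0.323, 0.472), so (p, q)₂ = (-0.582, -0.748).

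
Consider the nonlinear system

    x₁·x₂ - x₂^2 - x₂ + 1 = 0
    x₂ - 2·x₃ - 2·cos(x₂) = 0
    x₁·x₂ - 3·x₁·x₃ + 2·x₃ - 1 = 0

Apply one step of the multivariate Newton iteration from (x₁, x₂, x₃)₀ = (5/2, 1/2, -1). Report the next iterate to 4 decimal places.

At (5/2, 1/2, -1): F = (1.5000, 0.744835, 5.7500).
Jacobian J = [[x₂, x₁ - 2·x₂ - 1, 0], [0, 2·sin(x₂) + 1, -2], [x₂ - 3·x₃, x₁, -3·x₁ + 2]].
At the point, J = [[0.5000, 0.5000, 0.0000], [0.0000, 1.958851, -2.0000], [3.5000, 2.5000, -5.5000]] (det J = -6.386840).
Solving J·Δ = −F gives Δ = (-1.9356, -1.0644, -0.6701).
Then the next iterate is (x₁, x₂, x₃)₁ = (0.5644, -0.5644, -1.6701).

(0.5644, -0.5644, -1.6701)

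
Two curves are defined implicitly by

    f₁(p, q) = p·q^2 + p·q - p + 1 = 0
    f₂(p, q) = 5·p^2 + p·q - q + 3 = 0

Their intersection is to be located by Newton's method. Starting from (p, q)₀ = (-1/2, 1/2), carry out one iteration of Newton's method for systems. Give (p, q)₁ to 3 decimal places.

At (-1/2, 1/2): F = (1.125, 3.500).
Jacobian J = [[q^2 + q - 1, 2·p·q + p], [10·p + q, p - 1]].
At the point, J = [[-0.250, -1.000], [-4.500, -1.500]] (det J = -4.125).
Solving J·Δ = −F gives Δ = (0.439, 1.015).
Then the next iterate is (p, q)₁ = (-0.061, 1.515).

(-0.061, 1.515)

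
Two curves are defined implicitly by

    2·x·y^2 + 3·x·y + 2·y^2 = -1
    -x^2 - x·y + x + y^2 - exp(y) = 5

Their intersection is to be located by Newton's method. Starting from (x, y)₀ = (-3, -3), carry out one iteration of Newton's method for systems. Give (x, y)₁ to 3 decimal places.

(-1.421, -3.414)

At (-3, -3): F = (-8.000, -17.04979).
Jacobian J = [[2·y^2 + 3·y, 4·x·y + 3·x + 4·y], [-2·x - y + 1, -x + 2·y - exp(y)]].
At the point, J = [[9.000, 15.000], [10.000, -3.04979]] (det J = -177.44808).
Solving J·Δ = −F gives Δ = (1.579, -0.414).
Then the next iterate is (x, y)₁ = (-1.421, -3.414).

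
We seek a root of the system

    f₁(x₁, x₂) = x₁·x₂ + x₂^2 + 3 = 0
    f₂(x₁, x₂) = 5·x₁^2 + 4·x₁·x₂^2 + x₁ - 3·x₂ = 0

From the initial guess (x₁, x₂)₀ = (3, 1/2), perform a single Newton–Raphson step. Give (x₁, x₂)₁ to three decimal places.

(1.743, -0.530)

At (3, 1/2): F = (4.750, 49.500).
Jacobian J = [[x₂, x₁ + 2·x₂], [10·x₁ + 4·x₂^2 + 1, 8·x₁·x₂ - 3]].
At the point, J = [[0.500, 4.000], [32.000, 9.000]] (det J = -123.500).
Solving J·Δ = −F gives Δ = (-1.257, -1.030).
Then the next iterate is (x₁, x₂)₁ = (1.743, -0.530).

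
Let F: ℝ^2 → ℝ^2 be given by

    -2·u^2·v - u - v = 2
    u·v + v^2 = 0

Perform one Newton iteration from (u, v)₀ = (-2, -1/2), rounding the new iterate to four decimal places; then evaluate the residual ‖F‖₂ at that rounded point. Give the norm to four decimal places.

0.7013

At (-2, -1/2): F = (4.5000, 1.2500).
Jacobian J = [[-4·u·v - 1, -2·u^2 - 1], [v, u + 2·v]].
At the point, J = [[-5.0000, -9.0000], [-0.5000, -3.0000]] (det J = 10.5000).
Solving J·Δ = −F gives Δ = (0.2143, 0.3810).
Then the next iterate is (u, v)₁ = (-1.7857, -0.1190).
Re-evaluating at (-1.7857, -0.1190): F = (0.663616, 0.226659), so ‖F‖₂ = 0.7013.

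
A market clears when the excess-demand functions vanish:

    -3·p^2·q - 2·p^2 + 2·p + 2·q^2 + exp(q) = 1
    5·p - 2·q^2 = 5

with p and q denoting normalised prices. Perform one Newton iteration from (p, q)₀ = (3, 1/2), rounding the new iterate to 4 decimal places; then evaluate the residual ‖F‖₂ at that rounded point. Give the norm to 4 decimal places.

1.8309

At (3, 1/2): F = (-24.351279, 9.5000).
Jacobian J = [[-6·p·q - 4·p + 2, -3·p^2 + 4·q + exp(q)], [5, -4·q]].
At the point, J = [[-19.0000, -23.351279], [5.0000, -2.0000]] (det J = 154.756394).
Solving J·Δ = −F gives Δ = (-1.7482, 0.3796).
Then the next iterate is (p, q)₁ = (1.2518, 0.8796).
Re-evaluating at (1.2518, 0.8796): F = (-1.808087, -0.288392), so ‖F‖₂ = 1.8309.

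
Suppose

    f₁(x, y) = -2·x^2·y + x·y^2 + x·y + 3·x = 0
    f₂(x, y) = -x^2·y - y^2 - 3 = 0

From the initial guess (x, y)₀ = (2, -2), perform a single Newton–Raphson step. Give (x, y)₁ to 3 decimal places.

(1.875, -0.330)

At (2, -2): F = (26.000, 1.000).
Jacobian J = [[-4·x·y + y^2 + y + 3, -2·x^2 + 2·x·y + x], [-2·x·y, -x^2 - 2·y]].
At the point, J = [[21.000, -14.000], [8.000, 0.000]] (det J = 112.000).
Solving J·Δ = −F gives Δ = (-0.125, 1.670).
Then the next iterate is (x, y)₁ = (1.875, -0.330).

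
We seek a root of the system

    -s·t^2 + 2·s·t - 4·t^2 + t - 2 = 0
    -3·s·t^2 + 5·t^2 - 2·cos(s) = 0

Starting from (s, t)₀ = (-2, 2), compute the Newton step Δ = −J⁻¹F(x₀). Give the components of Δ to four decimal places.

At (-2, 2): F = (-16.0000, 44.832294).
Jacobian J = [[-t^2 + 2·t, -2·s·t + 2·s - 8·t + 1], [-3·t^2 + 2·sin(s), -6·s·t + 10·t]].
At the point, J = [[0.0000, -11.0000], [-13.818595, 44.0000]] (det J = -152.004543).
Solving J·Δ = −F gives Δ = (-1.3871, -1.4545).

(-1.3871, -1.4545)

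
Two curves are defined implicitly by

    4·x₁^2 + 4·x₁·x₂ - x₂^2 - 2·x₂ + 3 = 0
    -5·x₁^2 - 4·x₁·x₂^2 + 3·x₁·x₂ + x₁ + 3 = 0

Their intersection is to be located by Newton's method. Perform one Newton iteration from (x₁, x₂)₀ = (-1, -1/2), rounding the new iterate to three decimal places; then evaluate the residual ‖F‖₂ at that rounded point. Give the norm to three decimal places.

3.357

At (-1, -1/2): F = (9.750, -0.500).
Jacobian J = [[8·x₁ + 4·x₂, 4·x₁ - 2·x₂ - 2], [-10·x₁ - 4·x₂^2 + 3·x₂ + 1, -8·x₁·x₂ + 3·x₁]].
At the point, J = [[-10.000, -5.000], [8.500, -7.000]] (det J = 112.500).
Solving J·Δ = −F gives Δ = (0.629, 0.692).
Then the next iterate is (x₁, x₂)₁ = (-0.371, 0.192).
Re-evaluating at (-0.371, 0.192): F = (2.84477, 1.78181), so ‖F‖₂ = 3.357.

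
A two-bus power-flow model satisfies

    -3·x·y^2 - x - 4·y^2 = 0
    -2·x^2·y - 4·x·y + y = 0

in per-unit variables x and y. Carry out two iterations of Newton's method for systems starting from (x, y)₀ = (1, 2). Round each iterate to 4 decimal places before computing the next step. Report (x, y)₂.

(0.4566, 0.5842)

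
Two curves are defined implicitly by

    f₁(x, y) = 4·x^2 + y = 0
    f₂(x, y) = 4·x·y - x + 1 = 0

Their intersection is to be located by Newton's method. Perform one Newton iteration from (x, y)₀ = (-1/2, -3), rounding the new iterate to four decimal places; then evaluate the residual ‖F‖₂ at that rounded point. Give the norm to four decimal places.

1.7811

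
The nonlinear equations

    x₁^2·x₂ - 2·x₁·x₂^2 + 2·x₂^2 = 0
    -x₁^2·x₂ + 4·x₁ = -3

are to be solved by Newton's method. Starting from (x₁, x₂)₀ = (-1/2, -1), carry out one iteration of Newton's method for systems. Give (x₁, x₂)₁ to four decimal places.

(-0.8714, -0.4571)

At (-1/2, -1): F = (2.7500, 1.2500).
Jacobian J = [[2·x₁·x₂ - 2·x₂^2, x₁^2 - 4·x₁·x₂ + 4·x₂], [-2·x₁·x₂ + 4, -x₁^2]].
At the point, J = [[-1.0000, -5.7500], [3.0000, -0.2500]] (det J = 17.5000).
Solving J·Δ = −F gives Δ = (-0.3714, 0.5429).
Then the next iterate is (x₁, x₂)₁ = (-0.8714, -0.4571).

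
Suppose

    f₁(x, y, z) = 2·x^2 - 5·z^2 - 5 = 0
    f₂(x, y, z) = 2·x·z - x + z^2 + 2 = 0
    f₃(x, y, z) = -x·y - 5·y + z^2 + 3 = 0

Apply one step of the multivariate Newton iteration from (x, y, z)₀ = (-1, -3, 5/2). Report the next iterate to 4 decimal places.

(-1.0398, 0.5781, 1.1364)

At (-1, -3, 5/2): F = (-34.2500, 4.2500, 21.2500).
Jacobian J = [[4·x, 0, -10·z], [2·z - 1, 0, 2·x + 2·z], [-y, -x - 5, 2·z]].
At the point, J = [[-4.0000, 0.0000, -25.0000], [4.0000, 0.0000, 3.0000], [3.0000, -4.0000, 5.0000]] (det J = 352.0000).
Solving J·Δ = −F gives Δ = (-0.0398, 3.5781, -1.3636).
Then the next iterate is (x, y, z)₁ = (-1.0398, 0.5781, 1.1364).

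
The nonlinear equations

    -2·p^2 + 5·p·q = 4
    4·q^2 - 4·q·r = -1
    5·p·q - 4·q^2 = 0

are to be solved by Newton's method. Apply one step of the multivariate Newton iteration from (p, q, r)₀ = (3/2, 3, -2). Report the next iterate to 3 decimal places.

(1.003, 1.730, -0.304)

At (3/2, 3, -2): F = (14.000, 61.000, -13.500).
Jacobian J = [[-4·p + 5·q, 5·p, 0], [0, 8·q - 4·r, -4·q], [5·q, 5·p - 8·q, 0]].
At the point, J = [[9.000, 7.500, 0.000], [0.000, 32.000, -12.000], [15.000, -16.500, 0.000]] (det J = -3132.000).
Solving J·Δ = −F gives Δ = (-0.497, -1.270, 1.696).
Then the next iterate is (p, q, r)₁ = (1.003, 1.730, -0.304).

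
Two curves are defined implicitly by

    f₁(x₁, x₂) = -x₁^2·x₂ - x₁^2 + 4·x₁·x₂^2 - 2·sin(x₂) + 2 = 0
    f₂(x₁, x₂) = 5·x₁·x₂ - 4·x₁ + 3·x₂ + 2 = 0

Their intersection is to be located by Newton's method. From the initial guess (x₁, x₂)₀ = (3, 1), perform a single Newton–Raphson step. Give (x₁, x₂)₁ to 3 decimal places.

At (3, 1): F = (-5.68294, 8.000).
Jacobian J = [[-2·x₁·x₂ - 2·x₁ + 4·x₂^2, -x₁^2 + 8·x₁·x₂ - 2·cos(x₂)], [5·x₂ - 4, 5·x₁ + 3]].
At the point, J = [[-8.000, 13.91940], [1.000, 18.000]] (det J = -157.91940).
Solving J·Δ = −F gives Δ = (-1.353, -0.369).
Then the next iterate is (x₁, x₂)₁ = (1.647, 0.631).

(1.647, 0.631)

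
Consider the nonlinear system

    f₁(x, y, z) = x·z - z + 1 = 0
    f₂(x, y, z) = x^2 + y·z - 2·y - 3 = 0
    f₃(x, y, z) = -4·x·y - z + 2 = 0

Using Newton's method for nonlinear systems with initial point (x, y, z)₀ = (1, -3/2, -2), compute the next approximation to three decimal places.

(1.500, 5.750, -18.000)

At (1, -3/2, -2): F = (1.000, 4.000, 10.000).
Jacobian J = [[z, 0, x - 1], [2·x, z - 2, y], [-4·y, -4·x, -1]].
At the point, J = [[-2.000, 0.000, 0.000], [2.000, -4.000, -1.500], [6.000, -4.000, -1.000]] (det J = 4.000).
Solving J·Δ = −F gives Δ = (0.500, 7.250, -16.000).
Then the next iterate is (x, y, z)₁ = (1.500, 5.750, -18.000).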